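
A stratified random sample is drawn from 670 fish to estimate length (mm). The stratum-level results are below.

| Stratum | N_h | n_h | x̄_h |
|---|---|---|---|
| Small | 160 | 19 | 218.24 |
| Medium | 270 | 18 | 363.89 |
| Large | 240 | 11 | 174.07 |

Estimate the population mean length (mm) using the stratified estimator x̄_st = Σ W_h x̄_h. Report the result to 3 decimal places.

x̄_st ≈ 261.113

N = Σ N_h = 670. Stratum weights W_h = N_h/N.
x̄_st = (160·218.24 + 270·363.89 + 240·174.07) / 670 = 261.11269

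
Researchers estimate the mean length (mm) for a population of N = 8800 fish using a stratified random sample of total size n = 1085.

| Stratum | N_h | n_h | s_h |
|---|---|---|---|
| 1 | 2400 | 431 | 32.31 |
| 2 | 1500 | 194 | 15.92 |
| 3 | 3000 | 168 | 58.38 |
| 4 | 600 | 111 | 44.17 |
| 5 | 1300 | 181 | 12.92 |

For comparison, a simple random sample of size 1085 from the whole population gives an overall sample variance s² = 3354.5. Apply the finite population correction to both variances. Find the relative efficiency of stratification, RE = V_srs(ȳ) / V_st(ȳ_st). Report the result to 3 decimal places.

RE ≈ 1.088

V̂(ȳ_st) = Σ W_h² (1 − n_h/N_h) s_h²/n_h, with W_h = N_h/N and N = 8800:
  stratum 1: (2400/8800)²·(1 − 431/2400)·32.31²/431 = 0.147805
  stratum 2: (1500/8800)²·(1 − 194/1500)·15.92²/194 = 0.0330486
  stratum 3: (3000/8800)²·(1 − 168/3000)·58.38²/168 = 2.22571
  stratum 4: (600/8800)²·(1 − 111/600)·44.17²/111 = 0.0665927
  stratum 5: (1300/8800)²·(1 − 181/1300)·12.92²/181 = 0.0173243
V_st = 2.49048
V_srs = (1 − 1085/8800)·3354.5/1085 = 2.71051
Relative efficiency = V_srs / V_st = 2.71051/2.49048 = 1.0884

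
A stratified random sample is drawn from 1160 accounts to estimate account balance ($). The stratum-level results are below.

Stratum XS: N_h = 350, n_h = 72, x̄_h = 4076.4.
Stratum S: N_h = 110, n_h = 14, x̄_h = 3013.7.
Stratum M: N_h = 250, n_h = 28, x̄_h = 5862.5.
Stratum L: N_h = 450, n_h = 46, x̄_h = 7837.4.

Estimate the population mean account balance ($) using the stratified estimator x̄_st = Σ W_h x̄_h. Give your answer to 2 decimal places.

N = Σ N_h = 1160. Stratum weights W_h = N_h/N.
x̄_st = (350·4076.4 + 110·3013.7 + 250·5862.5 + 450·7837.4) / 1160 = 5819.5707

x̄_st ≈ 5819.57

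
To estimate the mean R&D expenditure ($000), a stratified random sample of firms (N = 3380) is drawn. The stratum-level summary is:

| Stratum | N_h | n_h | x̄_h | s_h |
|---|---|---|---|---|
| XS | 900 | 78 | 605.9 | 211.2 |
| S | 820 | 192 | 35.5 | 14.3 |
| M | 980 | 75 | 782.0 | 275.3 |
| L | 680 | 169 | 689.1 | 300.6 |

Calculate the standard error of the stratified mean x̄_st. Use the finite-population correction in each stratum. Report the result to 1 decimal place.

V̂(x̄_st) = Σ W_h² (1 − n_h/N_h) s_h²/n_h, with W_h = N_h/N and N = 3380:
  stratum XS: (900/3380)²·(1 − 78/900)·211.2²/78 = 37.0317
  stratum S: (820/3380)²·(1 − 192/820)·14.3²/192 = 0.0480077
  stratum M: (980/3380)²·(1 − 75/980)·275.3²/75 = 78.4499
  stratum L: (680/3380)²·(1 − 169/680)·300.6²/169 = 16.2625
V̂(x̄_st) = 131.792
SE(x̄_st) = √131.792 = 11.4801

SE(x̄_st) ≈ 11.5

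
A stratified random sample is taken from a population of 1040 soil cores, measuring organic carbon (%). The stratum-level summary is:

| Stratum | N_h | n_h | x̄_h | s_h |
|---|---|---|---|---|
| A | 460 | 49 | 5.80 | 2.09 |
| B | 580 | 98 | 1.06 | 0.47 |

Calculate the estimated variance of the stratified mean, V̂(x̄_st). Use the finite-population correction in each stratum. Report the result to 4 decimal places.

V̂(x̄_st) ≈ 0.0162

V̂(x̄_st) = Σ W_h² (1 − n_h/N_h) s_h²/n_h, with W_h = N_h/N and N = 1040:
  stratum A: (460/1040)²·(1 − 49/460)·2.09²/49 = 0.0155822
  stratum B: (580/1040)²·(1 − 98/580)·0.47²/98 = 0.00058261
V̂(x̄_st) = 0.0161648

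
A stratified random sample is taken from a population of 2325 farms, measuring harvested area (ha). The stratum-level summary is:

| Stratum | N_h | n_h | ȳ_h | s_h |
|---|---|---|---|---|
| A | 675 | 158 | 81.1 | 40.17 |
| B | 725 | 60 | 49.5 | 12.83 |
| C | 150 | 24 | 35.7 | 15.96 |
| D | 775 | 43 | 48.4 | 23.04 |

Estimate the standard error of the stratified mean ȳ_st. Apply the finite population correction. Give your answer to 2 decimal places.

V̂(ȳ_st) = Σ W_h² (1 − n_h/N_h) s_h²/n_h, with W_h = N_h/N and N = 2325:
  stratum A: (675/2325)²·(1 − 158/675)·40.17²/158 = 0.659318
  stratum B: (725/2325)²·(1 − 60/725)·12.83²/60 = 0.24469
  stratum C: (150/2325)²·(1 − 24/150)·15.96²/24 = 0.0371082
  stratum D: (775/2325)²·(1 − 43/775)·23.04²/43 = 1.29558
V̂(ȳ_st) = 2.23669
SE(ȳ_st) = √2.23669 = 1.49556

SE(ȳ_st) ≈ 1.50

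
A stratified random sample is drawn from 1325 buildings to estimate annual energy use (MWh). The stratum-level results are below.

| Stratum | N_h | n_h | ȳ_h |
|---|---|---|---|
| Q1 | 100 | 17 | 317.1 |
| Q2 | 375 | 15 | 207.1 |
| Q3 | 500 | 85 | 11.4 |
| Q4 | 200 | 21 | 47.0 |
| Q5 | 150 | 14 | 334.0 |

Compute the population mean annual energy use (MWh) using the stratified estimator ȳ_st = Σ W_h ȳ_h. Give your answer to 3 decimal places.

ȳ_st ≈ 131.753

N = Σ N_h = 1325. Stratum weights W_h = N_h/N.
ȳ_st = (100·317.1 + 375·207.1 + 500·11.4 + 200·47.0 + 150·334.0) / 1325 = 131.75283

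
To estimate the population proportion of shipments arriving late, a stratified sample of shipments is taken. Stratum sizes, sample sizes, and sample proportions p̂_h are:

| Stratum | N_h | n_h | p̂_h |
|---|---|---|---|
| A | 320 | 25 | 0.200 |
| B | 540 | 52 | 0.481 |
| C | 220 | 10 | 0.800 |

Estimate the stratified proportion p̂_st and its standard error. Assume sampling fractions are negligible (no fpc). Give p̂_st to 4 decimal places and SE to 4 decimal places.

p̂_st ≈ 0.4627, SE ≈ 0.0505

N = 1080; stratum weights W_h = N_h/N.
p̂_st = Σ W_h p̂_h = (320·0.200 + 540·0.481 + 220·0.800)/1080 = 0.46272
V̂(p̂_st) = Σ W_h² p̂_h(1−p̂_h)/(n_h−1):
  stratum A: (320/1080)²·0.200·0.800/24 = 0.000585277
  stratum B: (540/1080)²·0.481·0.519/51 = 0.00122372
  stratum C: (220/1080)²·0.800·0.200/9 = 0.000737692
V̂(p̂_st) = 0.00254669; SE = √V̂ = 0.0504647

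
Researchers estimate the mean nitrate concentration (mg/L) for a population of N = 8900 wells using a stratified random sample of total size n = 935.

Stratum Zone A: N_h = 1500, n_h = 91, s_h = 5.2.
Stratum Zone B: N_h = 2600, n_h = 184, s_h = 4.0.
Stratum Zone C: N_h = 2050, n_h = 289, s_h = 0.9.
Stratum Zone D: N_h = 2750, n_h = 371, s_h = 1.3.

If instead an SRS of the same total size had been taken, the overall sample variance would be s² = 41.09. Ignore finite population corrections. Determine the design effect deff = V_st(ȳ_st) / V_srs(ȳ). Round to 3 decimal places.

V̂(ȳ_st) = Σ W_h² s_h²/n_h, with W_h = N_h/N and N = 8900:
  stratum Zone A: (1500/8900)²·5.2²/91 = 0.00844049
  stratum Zone B: (2600/8900)²·4.0²/184 = 0.00742111
  stratum Zone C: (2050/8900)²·0.9²/289 = 0.000148701
  stratum Zone D: (2750/8900)²·1.3²/371 = 0.000434909
V_st = 0.0164452
V_srs = s²/n = 41.09/935 = 0.0439465
deff = V_st / V_srs = 0.0164452/0.0439465 = 0.3742

deff ≈ 0.374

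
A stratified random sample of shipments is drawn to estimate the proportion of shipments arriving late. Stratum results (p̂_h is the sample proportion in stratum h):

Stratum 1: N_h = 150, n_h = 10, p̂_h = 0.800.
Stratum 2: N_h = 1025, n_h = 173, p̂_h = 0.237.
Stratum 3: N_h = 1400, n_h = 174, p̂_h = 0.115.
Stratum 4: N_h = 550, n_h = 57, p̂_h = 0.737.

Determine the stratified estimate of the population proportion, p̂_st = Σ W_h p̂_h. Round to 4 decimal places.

N = 3125; stratum weights W_h = N_h/N.
p̂_st = Σ W_h p̂_h = (150·0.800 + 1025·0.237 + 1400·0.115 + 550·0.737)/3125 = 0.29737

p̂_st ≈ 0.2974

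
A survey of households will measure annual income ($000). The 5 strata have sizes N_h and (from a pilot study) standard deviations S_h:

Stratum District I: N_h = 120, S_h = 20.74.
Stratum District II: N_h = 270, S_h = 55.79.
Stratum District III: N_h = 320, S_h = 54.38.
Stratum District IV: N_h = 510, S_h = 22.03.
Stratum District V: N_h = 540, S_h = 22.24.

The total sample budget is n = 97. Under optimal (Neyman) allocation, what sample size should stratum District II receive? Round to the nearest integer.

Neyman allocation: n_h = n · N_h S_h / Σ N_i S_i, with n = 97.
  stratum District I: N_h·S_h = 120·20.74 = 2488.80
  stratum District II: N_h·S_h = 270·55.79 = 15063.30
  stratum District III: N_h·S_h = 320·54.38 = 17401.60
  stratum District IV: N_h·S_h = 510·22.03 = 11235.30
  stratum District V: N_h·S_h = 540·22.24 = 12009.60
Σ N_h S_h = 58198.60
n for stratum District II = 97·15063.30/58198.60 = 25.106 → 25

25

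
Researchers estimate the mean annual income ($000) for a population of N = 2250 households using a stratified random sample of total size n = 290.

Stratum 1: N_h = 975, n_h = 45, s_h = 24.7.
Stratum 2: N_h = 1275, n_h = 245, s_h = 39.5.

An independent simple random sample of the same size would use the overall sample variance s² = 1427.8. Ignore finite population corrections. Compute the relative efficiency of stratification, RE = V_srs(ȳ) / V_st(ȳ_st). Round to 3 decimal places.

RE ≈ 1.072

V̂(ȳ_st) = Σ W_h² s_h²/n_h, with W_h = N_h/N and N = 2250:
  stratum 1: (975/2250)²·24.7²/45 = 2.54581
  stratum 2: (1275/2250)²·39.5²/245 = 2.04495
V_st = 4.59076
V_srs = s²/n = 1427.8/290 = 4.92345
Relative efficiency = V_srs / V_st = 4.92345/4.59076 = 1.0725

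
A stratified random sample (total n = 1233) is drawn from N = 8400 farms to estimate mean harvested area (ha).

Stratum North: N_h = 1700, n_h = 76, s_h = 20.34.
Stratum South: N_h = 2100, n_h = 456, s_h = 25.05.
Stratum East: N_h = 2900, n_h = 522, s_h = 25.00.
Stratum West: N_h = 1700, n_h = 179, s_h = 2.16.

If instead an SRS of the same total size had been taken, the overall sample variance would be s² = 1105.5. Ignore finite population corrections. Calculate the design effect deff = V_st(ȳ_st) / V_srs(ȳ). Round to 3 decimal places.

deff ≈ 0.505

V̂(ȳ_st) = Σ W_h² s_h²/n_h, with W_h = N_h/N and N = 8400:
  stratum North: (1700/8400)²·20.34²/76 = 0.22296
  stratum South: (2100/8400)²·25.05²/456 = 0.0860064
  stratum East: (2900/8400)²·25.00²/522 = 0.142708
  stratum West: (1700/8400)²·2.16²/179 = 0.00106756
V_st = 0.452742
V_srs = s²/n = 1105.5/1233 = 0.896594
deff = V_st / V_srs = 0.452742/0.896594 = 0.5050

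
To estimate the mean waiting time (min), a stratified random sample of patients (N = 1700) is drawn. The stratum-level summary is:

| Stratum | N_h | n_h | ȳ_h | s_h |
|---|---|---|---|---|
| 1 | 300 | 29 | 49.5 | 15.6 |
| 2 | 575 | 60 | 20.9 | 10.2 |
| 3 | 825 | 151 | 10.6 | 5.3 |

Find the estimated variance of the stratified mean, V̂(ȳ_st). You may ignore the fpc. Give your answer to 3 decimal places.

V̂(ȳ_st) = Σ W_h² s_h²/n_h, with W_h = N_h/N and N = 1700:
  stratum 1: (300/1700)²·15.6²/29 = 0.261334
  stratum 2: (575/1700)²·10.2²/60 = 0.198375
  stratum 3: (825/1700)²·5.3²/151 = 0.0438112
V̂(ȳ_st) = 0.50352

V̂(ȳ_st) ≈ 0.504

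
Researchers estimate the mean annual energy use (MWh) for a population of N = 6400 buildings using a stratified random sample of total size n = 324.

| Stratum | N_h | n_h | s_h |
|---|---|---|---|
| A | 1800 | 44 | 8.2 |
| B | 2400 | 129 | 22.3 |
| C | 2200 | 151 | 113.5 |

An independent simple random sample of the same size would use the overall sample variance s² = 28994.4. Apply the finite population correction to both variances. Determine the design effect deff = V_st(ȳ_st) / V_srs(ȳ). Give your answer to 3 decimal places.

V̂(ȳ_st) = Σ W_h² (1 − n_h/N_h) s_h²/n_h, with W_h = N_h/N and N = 6400:
  stratum A: (1800/6400)²·(1 − 44/1800)·8.2²/44 = 0.117927
  stratum B: (2400/6400)²·(1 − 129/2400)·22.3²/129 = 0.512966
  stratum C: (2200/6400)²·(1 − 151/2200)·113.5²/151 = 9.389
V_st = 10.0199
V_srs = (1 − 324/6400)·28994.4/324 = 84.9585
deff = V_st / V_srs = 10.0199/84.9585 = 0.1179

deff ≈ 0.118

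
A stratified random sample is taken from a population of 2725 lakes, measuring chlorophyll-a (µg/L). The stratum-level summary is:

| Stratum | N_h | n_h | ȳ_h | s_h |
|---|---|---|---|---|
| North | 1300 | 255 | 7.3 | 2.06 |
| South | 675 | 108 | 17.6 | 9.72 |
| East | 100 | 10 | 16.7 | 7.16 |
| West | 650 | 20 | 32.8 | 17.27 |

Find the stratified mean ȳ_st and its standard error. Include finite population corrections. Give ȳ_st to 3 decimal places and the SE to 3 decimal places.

ȳ_st = Σ W_h ȳ_h = (1300·7.3 + 675·17.6 + 100·16.7 + 650·32.8)/2725 = 16.27890
V̂(ȳ_st) = Σ W_h² (1 − n_h/N_h) s_h²/n_h, with W_h = N_h/N and N = 2725:
  stratum North: (1300/2725)²·(1 − 255/1300)·2.06²/255 = 0.00304453
  stratum South: (675/2725)²·(1 − 108/675)·9.72²/108 = 0.0450882
  stratum East: (100/2725)²·(1 − 10/100)·7.16²/10 = 0.00621349
  stratum West: (650/2725)²·(1 − 20/650)·17.27²/20 = 0.822386
V̂(ȳ_st) = 0.876732
SE(ȳ_st) = √0.876732 = 0.93634

ȳ_st ≈ 16.279, SE ≈ 0.936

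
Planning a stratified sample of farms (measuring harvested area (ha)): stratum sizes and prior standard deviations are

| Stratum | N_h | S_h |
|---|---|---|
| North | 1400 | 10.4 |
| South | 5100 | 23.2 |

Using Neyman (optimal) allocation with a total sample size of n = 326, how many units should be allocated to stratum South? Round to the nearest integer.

Neyman allocation: n_h = n · N_h S_h / Σ N_i S_i, with n = 326.
  stratum North: N_h·S_h = 1400·10.4 = 14560.00
  stratum South: N_h·S_h = 5100·23.2 = 118320.00
Σ N_h S_h = 132880.00
n for stratum South = 326·118320.00/132880.00 = 290.279 → 290

290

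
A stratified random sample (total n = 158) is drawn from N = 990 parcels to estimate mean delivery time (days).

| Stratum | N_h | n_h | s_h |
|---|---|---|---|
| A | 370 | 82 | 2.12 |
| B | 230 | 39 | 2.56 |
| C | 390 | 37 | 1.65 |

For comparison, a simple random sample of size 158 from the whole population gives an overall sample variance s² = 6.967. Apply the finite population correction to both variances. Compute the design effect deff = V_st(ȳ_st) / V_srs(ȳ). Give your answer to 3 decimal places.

deff ≈ 0.643

V̂(ȳ_st) = Σ W_h² (1 − n_h/N_h) s_h²/n_h, with W_h = N_h/N and N = 990:
  stratum A: (370/990)²·(1 − 82/370)·2.12²/82 = 0.00595911
  stratum B: (230/990)²·(1 − 39/230)·2.56²/39 = 0.00753193
  stratum C: (390/990)²·(1 − 37/390)·1.65²/37 = 0.0103356
V_st = 0.0238266
V_srs = (1 − 158/990)·6.967/158 = 0.0370576
deff = V_st / V_srs = 0.0238266/0.0370576 = 0.6430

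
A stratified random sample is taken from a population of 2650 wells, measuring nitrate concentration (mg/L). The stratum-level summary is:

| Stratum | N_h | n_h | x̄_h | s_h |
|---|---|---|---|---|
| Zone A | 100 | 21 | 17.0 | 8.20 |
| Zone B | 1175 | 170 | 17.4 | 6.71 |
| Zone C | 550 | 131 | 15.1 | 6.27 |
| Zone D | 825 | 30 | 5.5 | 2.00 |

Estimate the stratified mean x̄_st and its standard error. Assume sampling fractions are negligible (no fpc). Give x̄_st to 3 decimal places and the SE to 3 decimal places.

x̄_st = Σ W_h x̄_h = (100·17.0 + 1175·17.4 + 550·15.1 + 825·5.5)/2650 = 13.20283
V̂(x̄_st) = Σ W_h² s_h²/n_h, with W_h = N_h/N and N = 2650:
  stratum Zone A: (100/2650)²·8.20²/21 = 0.00455949
  stratum Zone B: (1175/2650)²·6.71²/170 = 0.0520691
  stratum Zone C: (550/2650)²·6.27²/131 = 0.012927
  stratum Zone D: (825/2650)²·2.00²/30 = 0.0129227
V̂(x̄_st) = 0.0824783
SE(x̄_st) = √0.0824783 = 0.28719

x̄_st ≈ 13.203, SE ≈ 0.287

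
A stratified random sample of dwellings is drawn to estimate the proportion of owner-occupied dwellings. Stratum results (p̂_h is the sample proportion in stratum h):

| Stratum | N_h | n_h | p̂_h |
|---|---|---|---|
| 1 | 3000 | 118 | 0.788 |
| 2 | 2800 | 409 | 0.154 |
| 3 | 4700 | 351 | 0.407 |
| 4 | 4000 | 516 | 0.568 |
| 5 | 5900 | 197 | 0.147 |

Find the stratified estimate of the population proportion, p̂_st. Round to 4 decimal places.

N = 20400; stratum weights W_h = N_h/N.
p̂_st = Σ W_h p̂_h = (3000·0.788 + 2800·0.154 + 4700·0.407 + 4000·0.568 + 5900·0.147)/20400 = 0.38468

p̂_st ≈ 0.3847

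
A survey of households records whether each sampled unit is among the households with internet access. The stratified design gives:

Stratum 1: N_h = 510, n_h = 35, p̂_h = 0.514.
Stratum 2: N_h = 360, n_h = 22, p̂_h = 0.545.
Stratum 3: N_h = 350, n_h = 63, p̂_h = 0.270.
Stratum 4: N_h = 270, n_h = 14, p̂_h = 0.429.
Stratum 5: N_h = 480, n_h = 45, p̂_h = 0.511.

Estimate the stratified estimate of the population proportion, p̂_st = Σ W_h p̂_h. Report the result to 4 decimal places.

N = 1970; stratum weights W_h = N_h/N.
p̂_st = Σ W_h p̂_h = (510·0.514 + 360·0.545 + 350·0.270 + 270·0.429 + 480·0.511)/1970 = 0.46393

p̂_st ≈ 0.4639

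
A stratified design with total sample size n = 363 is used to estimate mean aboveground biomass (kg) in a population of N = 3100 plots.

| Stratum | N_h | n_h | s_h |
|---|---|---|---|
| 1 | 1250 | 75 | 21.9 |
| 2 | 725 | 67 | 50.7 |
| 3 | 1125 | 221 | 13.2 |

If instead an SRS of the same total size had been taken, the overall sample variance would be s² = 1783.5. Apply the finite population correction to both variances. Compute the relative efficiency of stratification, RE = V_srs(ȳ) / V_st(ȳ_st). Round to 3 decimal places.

RE ≈ 1.463

V̂(ȳ_st) = Σ W_h² (1 − n_h/N_h) s_h²/n_h, with W_h = N_h/N and N = 3100:
  stratum 1: (1250/3100)²·(1 − 75/1250)·21.9²/75 = 0.977353
  stratum 2: (725/3100)²·(1 − 67/725)·50.7²/67 = 1.9045
  stratum 3: (1125/3100)²·(1 − 221/1125)·13.2²/221 = 0.0834359
V_st = 2.96529
V_srs = (1 − 363/3100)·1783.5/363 = 4.3379
Relative efficiency = V_srs / V_st = 4.3379/2.96529 = 1.4629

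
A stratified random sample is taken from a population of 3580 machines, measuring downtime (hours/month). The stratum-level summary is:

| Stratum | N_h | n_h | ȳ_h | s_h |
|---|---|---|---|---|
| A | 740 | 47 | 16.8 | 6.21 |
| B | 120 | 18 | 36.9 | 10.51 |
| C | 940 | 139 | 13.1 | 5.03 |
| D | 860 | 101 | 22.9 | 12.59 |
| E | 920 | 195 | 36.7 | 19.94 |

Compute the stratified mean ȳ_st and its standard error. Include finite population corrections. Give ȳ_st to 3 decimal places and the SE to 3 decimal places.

ȳ_st = Σ W_h ȳ_h = (740·16.8 + 120·36.9 + 940·13.1 + 860·22.9 + 920·36.7)/3580 = 23.08156
V̂(ȳ_st) = Σ W_h² (1 − n_h/N_h) s_h²/n_h, with W_h = N_h/N and N = 3580:
  stratum A: (740/3580)²·(1 − 47/740)·6.21²/47 = 0.032831
  stratum B: (120/3580)²·(1 − 18/120)·10.51²/18 = 0.00586068
  stratum C: (940/3580)²·(1 − 139/940)·5.03²/139 = 0.0106934
  stratum D: (860/3580)²·(1 − 101/860)·12.59²/101 = 0.079929
  stratum E: (920/3580)²·(1 − 195/920)·19.94²/195 = 0.106115
V̂(ȳ_st) = 0.235429
SE(ȳ_st) = √0.235429 = 0.48521

ȳ_st ≈ 23.082, SE ≈ 0.485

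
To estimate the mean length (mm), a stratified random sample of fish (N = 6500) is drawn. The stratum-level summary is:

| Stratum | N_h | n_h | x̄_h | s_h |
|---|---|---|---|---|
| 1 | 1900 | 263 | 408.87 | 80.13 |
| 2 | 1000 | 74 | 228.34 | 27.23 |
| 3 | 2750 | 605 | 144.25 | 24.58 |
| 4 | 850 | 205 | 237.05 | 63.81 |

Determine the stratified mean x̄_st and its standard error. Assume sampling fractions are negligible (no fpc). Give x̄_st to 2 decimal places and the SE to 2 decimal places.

x̄_st = Σ W_h x̄_h = (1900·408.87 + 1000·228.34 + 2750·144.25 + 850·237.05)/6500 = 246.67277
V̂(x̄_st) = Σ W_h² s_h²/n_h, with W_h = N_h/N and N = 6500:
  stratum 1: (1900/6500)²·80.13²/263 = 2.086
  stratum 2: (1000/6500)²·27.23²/74 = 0.237157
  stratum 3: (2750/6500)²·24.58²/605 = 0.17875
  stratum 4: (850/6500)²·63.81²/205 = 0.339652
V̂(x̄_st) = 2.84156
SE(x̄_st) = √2.84156 = 1.68569

x̄_st ≈ 246.67, SE ≈ 1.69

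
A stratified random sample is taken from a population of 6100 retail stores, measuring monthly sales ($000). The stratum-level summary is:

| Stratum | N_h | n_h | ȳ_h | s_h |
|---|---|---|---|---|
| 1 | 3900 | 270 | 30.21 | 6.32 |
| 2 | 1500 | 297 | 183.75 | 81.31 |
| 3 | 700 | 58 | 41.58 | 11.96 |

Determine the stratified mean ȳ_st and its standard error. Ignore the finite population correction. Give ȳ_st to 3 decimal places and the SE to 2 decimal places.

ȳ_st = Σ W_h ȳ_h = (3900·30.21 + 1500·183.75 + 700·41.58)/6100 = 69.27049
V̂(ȳ_st) = Σ W_h² s_h²/n_h, with W_h = N_h/N and N = 6100:
  stratum 1: (3900/6100)²·6.32²/270 = 0.06047
  stratum 2: (1500/6100)²·81.31²/297 = 1.34603
  stratum 3: (700/6100)²·11.96²/58 = 0.0324766
V̂(ȳ_st) = 1.43898
SE(ȳ_st) = √1.43898 = 1.19957

ȳ_st ≈ 69.270, SE ≈ 1.20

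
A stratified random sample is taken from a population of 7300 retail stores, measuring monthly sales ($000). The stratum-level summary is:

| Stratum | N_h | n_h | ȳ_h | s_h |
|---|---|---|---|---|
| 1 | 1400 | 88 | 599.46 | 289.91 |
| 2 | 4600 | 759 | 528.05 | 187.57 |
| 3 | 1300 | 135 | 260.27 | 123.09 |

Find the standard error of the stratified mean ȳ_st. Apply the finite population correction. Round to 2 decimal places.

V̂(ȳ_st) = Σ W_h² (1 − n_h/N_h) s_h²/n_h, with W_h = N_h/N and N = 7300:
  stratum 1: (1400/7300)²·(1 − 88/1400)·289.91²/88 = 32.92
  stratum 2: (4600/7300)²·(1 − 759/4600)·187.57²/759 = 15.3689
  stratum 3: (1300/7300)²·(1 − 135/1300)·123.09²/135 = 3.18959
V̂(ȳ_st) = 51.4784
SE(ȳ_st) = √51.4784 = 7.17485

SE(ȳ_st) ≈ 7.17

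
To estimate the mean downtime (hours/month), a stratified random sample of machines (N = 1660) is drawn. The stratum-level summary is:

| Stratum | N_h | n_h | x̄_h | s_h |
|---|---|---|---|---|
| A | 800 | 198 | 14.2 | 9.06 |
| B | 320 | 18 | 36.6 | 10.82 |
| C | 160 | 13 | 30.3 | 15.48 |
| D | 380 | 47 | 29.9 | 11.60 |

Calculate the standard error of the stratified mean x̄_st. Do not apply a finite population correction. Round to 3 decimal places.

V̂(x̄_st) = Σ W_h² s_h²/n_h, with W_h = N_h/N and N = 1660:
  stratum A: (800/1660)²·9.06²/198 = 0.0962842
  stratum B: (320/1660)²·10.82²/18 = 0.241694
  stratum C: (160/1660)²·15.48²/13 = 0.171247
  stratum D: (380/1660)²·11.60²/47 = 0.150027
V̂(x̄_st) = 0.659252
SE(x̄_st) = √0.659252 = 0.811943

SE(x̄_st) ≈ 0.812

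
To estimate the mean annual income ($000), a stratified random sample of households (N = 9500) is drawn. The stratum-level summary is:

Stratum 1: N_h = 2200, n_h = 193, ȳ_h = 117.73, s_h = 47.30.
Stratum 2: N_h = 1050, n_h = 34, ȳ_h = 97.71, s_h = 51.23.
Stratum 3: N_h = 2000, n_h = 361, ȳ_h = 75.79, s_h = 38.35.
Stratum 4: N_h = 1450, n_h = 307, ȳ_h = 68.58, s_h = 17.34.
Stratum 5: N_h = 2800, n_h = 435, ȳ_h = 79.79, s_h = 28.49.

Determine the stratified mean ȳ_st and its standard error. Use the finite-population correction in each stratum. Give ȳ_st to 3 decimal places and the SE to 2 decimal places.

ȳ_st ≈ 88.004, SE ≈ 1.34

ȳ_st = Σ W_h ȳ_h = (2200·117.73 + 1050·97.71 + 2000·75.79 + 1450·68.58 + 2800·79.79)/9500 = 88.00363
V̂(ȳ_st) = Σ W_h² (1 − n_h/N_h) s_h²/n_h, with W_h = N_h/N and N = 9500:
  stratum 1: (2200/9500)²·(1 − 193/2200)·47.30²/193 = 0.567137
  stratum 2: (1050/9500)²·(1 − 34/1050)·51.23²/34 = 0.912443
  stratum 3: (2000/9500)²·(1 − 361/2000)·38.35²/361 = 0.147974
  stratum 4: (1450/9500)²·(1 − 307/1450)·17.34²/307 = 0.0179857
  stratum 5: (2800/9500)²·(1 − 435/2800)·28.49²/435 = 0.136911
V̂(ȳ_st) = 1.78245
SE(ȳ_st) = √1.78245 = 1.33508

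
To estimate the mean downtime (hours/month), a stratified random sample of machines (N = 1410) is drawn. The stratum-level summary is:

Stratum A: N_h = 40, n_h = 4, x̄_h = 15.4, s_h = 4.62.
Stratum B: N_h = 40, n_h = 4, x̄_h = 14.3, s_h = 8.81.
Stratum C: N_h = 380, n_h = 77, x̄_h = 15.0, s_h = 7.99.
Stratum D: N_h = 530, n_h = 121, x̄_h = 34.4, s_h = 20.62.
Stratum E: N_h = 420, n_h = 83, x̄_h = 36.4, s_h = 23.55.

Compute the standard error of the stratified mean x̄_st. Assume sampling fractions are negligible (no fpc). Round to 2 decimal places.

SE(x̄_st) ≈ 1.08

V̂(x̄_st) = Σ W_h² s_h²/n_h, with W_h = N_h/N and N = 1410:
  stratum A: (40/1410)²·4.62²/4 = 0.00429443
  stratum B: (40/1410)²·8.81²/4 = 0.0156161
  stratum C: (380/1410)²·7.99²/77 = 0.0602188
  stratum D: (530/1410)²·20.62²/121 = 0.496484
  stratum E: (420/1410)²·23.55²/83 = 0.592876
V̂(x̄_st) = 1.16949
SE(x̄_st) = √1.16949 = 1.08143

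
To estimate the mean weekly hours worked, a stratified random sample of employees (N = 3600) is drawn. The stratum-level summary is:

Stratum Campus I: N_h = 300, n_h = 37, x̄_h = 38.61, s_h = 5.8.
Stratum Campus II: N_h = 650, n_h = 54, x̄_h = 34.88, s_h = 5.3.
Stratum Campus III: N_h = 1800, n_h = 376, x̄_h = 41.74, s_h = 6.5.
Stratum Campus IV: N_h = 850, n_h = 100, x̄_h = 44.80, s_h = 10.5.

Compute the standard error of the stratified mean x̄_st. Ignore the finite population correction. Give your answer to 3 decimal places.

SE(x̄_st) ≈ 0.336

V̂(x̄_st) = Σ W_h² s_h²/n_h, with W_h = N_h/N and N = 3600:
  stratum Campus I: (300/3600)²·5.8²/37 = 0.00631381
  stratum Campus II: (650/3600)²·5.3²/54 = 0.0169582
  stratum Campus III: (1800/3600)²·6.5²/376 = 0.0280918
  stratum Campus IV: (850/3600)²·10.5²/100 = 0.0614627
V̂(x̄_st) = 0.112826
SE(x̄_st) = √0.112826 = 0.335896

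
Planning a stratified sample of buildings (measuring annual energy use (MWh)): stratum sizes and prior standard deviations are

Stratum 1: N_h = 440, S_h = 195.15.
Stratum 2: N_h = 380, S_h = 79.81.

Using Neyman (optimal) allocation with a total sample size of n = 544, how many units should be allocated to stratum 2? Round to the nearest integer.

142

Neyman allocation: n_h = n · N_h S_h / Σ N_i S_i, with n = 544.
  stratum 1: N_h·S_h = 440·195.15 = 85866.00
  stratum 2: N_h·S_h = 380·79.81 = 30327.80
Σ N_h S_h = 116193.80
n for stratum 2 = 544·30327.80/116193.80 = 141.990 → 142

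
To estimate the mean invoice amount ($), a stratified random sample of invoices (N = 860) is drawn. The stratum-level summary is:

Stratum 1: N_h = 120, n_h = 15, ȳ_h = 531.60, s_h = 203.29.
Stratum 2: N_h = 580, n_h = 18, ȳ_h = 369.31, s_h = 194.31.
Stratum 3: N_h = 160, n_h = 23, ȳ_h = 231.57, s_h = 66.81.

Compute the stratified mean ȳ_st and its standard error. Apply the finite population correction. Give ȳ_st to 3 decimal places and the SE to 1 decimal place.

ȳ_st = Σ W_h ȳ_h = (120·531.60 + 580·369.31 + 160·231.57)/860 = 366.32907
V̂(ȳ_st) = Σ W_h² (1 − n_h/N_h) s_h²/n_h, with W_h = N_h/N and N = 860:
  stratum 1: (120/860)²·(1 − 15/120)·203.29²/15 = 46.9369
  stratum 2: (580/860)²·(1 − 18/580)·194.31²/18 = 924.454
  stratum 3: (160/860)²·(1 − 23/160)·66.81²/23 = 5.75173
V̂(ȳ_st) = 977.142
SE(ȳ_st) = √977.142 = 31.2593

ȳ_st ≈ 366.329, SE ≈ 31.3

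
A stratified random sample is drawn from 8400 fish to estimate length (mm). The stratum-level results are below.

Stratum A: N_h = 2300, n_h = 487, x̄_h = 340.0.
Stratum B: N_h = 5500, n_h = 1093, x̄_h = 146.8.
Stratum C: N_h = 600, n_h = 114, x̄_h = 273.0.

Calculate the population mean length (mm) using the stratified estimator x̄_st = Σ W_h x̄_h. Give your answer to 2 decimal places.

N = Σ N_h = 8400. Stratum weights W_h = N_h/N.
x̄_st = (2300·340.0 + 5500·146.8 + 600·273.0) / 8400 = 208.7143

x̄_st ≈ 208.71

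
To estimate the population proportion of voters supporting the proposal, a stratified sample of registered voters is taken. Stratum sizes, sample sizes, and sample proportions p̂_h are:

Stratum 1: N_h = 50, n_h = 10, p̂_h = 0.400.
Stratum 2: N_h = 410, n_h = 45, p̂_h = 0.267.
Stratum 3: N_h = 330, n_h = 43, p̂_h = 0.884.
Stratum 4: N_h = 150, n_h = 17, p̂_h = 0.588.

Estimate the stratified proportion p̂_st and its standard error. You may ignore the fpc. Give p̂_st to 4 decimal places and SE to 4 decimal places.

N = 940; stratum weights W_h = N_h/N.
p̂_st = Σ W_h p̂_h = (50·0.400 + 410·0.267 + 330·0.884 + 150·0.588)/940 = 0.54190
V̂(p̂_st) = Σ W_h² p̂_h(1−p̂_h)/(n_h−1):
  stratum 1: (50/940)²·0.400·0.600/9 = 7.54489e-05
  stratum 2: (410/940)²·0.267·0.733/44 = 0.000846203
  stratum 3: (330/940)²·0.884·0.116/42 = 0.000300908
  stratum 4: (150/940)²·0.588·0.412/16 = 0.000385551
V̂(p̂_st) = 0.00160811; SE = √V̂ = 0.0401012

p̂_st ≈ 0.5419, SE ≈ 0.0401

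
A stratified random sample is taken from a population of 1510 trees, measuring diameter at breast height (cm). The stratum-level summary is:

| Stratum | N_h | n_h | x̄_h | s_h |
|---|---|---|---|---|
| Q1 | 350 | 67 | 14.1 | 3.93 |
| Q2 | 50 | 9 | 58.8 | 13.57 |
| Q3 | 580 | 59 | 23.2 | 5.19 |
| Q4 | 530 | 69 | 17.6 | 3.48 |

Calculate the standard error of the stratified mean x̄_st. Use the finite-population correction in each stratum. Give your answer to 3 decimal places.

SE(x̄_st) ≈ 0.328

V̂(x̄_st) = Σ W_h² (1 − n_h/N_h) s_h²/n_h, with W_h = N_h/N and N = 1510:
  stratum Q1: (350/1510)²·(1 − 67/350)·3.93²/67 = 0.0100141
  stratum Q2: (50/1510)²·(1 − 9/50)·13.57²/9 = 0.0183957
  stratum Q3: (580/1510)²·(1 − 59/580)·5.19²/59 = 0.0605055
  stratum Q4: (530/1510)²·(1 − 69/530)·3.48²/69 = 0.0188076
V̂(x̄_st) = 0.107723
SE(x̄_st) = √0.107723 = 0.328212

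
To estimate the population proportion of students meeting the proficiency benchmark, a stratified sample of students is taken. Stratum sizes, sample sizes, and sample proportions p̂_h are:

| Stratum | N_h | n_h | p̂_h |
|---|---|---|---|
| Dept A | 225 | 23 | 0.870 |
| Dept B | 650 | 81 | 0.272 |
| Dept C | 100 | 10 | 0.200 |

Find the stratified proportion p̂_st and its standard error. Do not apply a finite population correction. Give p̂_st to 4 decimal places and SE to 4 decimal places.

N = 975; stratum weights W_h = N_h/N.
p̂_st = Σ W_h p̂_h = (225·0.870 + 650·0.272 + 100·0.200)/975 = 0.40262
V̂(p̂_st) = Σ W_h² p̂_h(1−p̂_h)/(n_h−1):
  stratum Dept A: (225/975)²·0.870·0.130/22 = 0.000273776
  stratum Dept B: (650/975)²·0.272·0.728/80 = 0.00110009
  stratum Dept C: (100/975)²·0.200·0.800/9 = 0.000187011
V̂(p̂_st) = 0.00156088; SE = √V̂ = 0.0395079

p̂_st ≈ 0.4026, SE ≈ 0.0395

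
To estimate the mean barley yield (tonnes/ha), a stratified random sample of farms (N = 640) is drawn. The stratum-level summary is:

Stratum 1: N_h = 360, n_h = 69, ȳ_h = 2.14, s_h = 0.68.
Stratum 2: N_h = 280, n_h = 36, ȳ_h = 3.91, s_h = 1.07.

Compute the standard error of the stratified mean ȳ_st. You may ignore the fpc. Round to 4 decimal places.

SE(ȳ_st) ≈ 0.0906

V̂(ȳ_st) = Σ W_h² s_h²/n_h, with W_h = N_h/N and N = 640:
  stratum 1: (360/640)²·0.68²/69 = 0.00212038
  stratum 2: (280/640)²·1.07²/36 = 0.00608725
V̂(ȳ_st) = 0.00820763
SE(ȳ_st) = √0.00820763 = 0.090596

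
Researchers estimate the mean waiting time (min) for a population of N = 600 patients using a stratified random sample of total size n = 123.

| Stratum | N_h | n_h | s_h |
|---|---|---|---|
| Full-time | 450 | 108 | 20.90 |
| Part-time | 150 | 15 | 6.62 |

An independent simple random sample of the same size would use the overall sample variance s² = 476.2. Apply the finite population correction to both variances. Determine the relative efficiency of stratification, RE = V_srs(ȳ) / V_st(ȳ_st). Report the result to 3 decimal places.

RE ≈ 1.626

V̂(ȳ_st) = Σ W_h² (1 − n_h/N_h) s_h²/n_h, with W_h = N_h/N and N = 600:
  stratum Full-time: (450/600)²·(1 − 108/450)·20.90²/108 = 1.72904
  stratum Part-time: (150/600)²·(1 − 15/150)·6.62²/15 = 0.164342
V_st = 1.89338
V_srs = (1 − 123/600)·476.2/123 = 3.07788
Relative efficiency = V_srs / V_st = 3.07788/1.89338 = 1.6256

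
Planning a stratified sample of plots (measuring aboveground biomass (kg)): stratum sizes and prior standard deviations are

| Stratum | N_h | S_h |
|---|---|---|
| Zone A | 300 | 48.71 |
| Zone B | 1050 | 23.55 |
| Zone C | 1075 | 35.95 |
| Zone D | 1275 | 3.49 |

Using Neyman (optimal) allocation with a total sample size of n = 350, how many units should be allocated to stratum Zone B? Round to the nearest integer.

105

Neyman allocation: n_h = n · N_h S_h / Σ N_i S_i, with n = 350.
  stratum Zone A: N_h·S_h = 300·48.71 = 14613.00
  stratum Zone B: N_h·S_h = 1050·23.55 = 24727.50
  stratum Zone C: N_h·S_h = 1075·35.95 = 38646.25
  stratum Zone D: N_h·S_h = 1275·3.49 = 4449.75
Σ N_h S_h = 82436.50
n for stratum Zone B = 350·24727.50/82436.50 = 104.985 → 105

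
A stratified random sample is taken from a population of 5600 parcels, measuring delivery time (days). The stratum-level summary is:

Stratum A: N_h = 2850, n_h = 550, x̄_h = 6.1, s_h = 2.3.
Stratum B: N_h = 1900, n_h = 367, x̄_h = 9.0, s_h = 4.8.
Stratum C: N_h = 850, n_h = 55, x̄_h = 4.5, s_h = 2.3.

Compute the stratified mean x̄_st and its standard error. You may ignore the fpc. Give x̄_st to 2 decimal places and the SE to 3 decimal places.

x̄_st = Σ W_h x̄_h = (2850·6.1 + 1900·9.0 + 850·4.5)/5600 = 6.84107
V̂(x̄_st) = Σ W_h² s_h²/n_h, with W_h = N_h/N and N = 5600:
  stratum A: (2850/5600)²·2.3²/550 = 0.00249119
  stratum B: (1900/5600)²·4.8²/367 = 0.00722683
  stratum C: (850/5600)²·2.3²/55 = 0.00221592
V̂(x̄_st) = 0.0119339
SE(x̄_st) = √0.0119339 = 0.109243

x̄_st ≈ 6.84, SE ≈ 0.109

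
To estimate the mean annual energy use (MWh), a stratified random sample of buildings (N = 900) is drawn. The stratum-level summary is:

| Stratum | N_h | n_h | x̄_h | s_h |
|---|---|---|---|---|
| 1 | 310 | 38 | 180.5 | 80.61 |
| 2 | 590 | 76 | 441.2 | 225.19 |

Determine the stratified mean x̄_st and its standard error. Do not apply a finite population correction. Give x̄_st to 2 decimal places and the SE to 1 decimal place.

x̄_st = Σ W_h x̄_h = (310·180.5 + 590·441.2)/900 = 351.40333
V̂(x̄_st) = Σ W_h² s_h²/n_h, with W_h = N_h/N and N = 900:
  stratum 1: (310/900)²·80.61²/38 = 20.2877
  stratum 2: (590/900)²·225.19²/76 = 286.75
V̂(x̄_st) = 307.038
SE(x̄_st) = √307.038 = 17.5225

x̄_st ≈ 351.40, SE ≈ 17.5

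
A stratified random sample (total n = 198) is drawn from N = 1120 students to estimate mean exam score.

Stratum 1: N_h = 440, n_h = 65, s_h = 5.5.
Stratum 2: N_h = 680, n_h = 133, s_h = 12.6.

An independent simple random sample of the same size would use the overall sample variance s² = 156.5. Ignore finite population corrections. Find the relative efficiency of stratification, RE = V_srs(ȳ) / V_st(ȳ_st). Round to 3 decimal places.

V̂(ȳ_st) = Σ W_h² s_h²/n_h, with W_h = N_h/N and N = 1120:
  stratum 1: (440/1120)²·5.5²/65 = 0.0718259
  stratum 2: (680/1120)²·12.6²/133 = 0.440019
V_st = 0.511845
V_srs = s²/n = 156.5/198 = 0.790404
Relative efficiency = V_srs / V_st = 0.790404/0.511845 = 1.5442

RE ≈ 1.544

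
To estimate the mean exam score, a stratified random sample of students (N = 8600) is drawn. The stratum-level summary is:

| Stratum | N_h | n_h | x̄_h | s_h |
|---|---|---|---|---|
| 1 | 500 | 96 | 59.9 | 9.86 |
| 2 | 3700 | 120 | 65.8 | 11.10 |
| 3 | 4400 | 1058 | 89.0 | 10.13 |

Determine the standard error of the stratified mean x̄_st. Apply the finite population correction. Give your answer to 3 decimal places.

SE(x̄_st) ≈ 0.454

V̂(x̄_st) = Σ W_h² (1 − n_h/N_h) s_h²/n_h, with W_h = N_h/N and N = 8600:
  stratum 1: (500/8600)²·(1 − 96/500)·9.86²/96 = 0.0027659
  stratum 2: (3700/8600)²·(1 − 120/3700)·11.10²/120 = 0.183888
  stratum 3: (4400/8600)²·(1 − 1058/4400)·10.13²/1058 = 0.0192839
V̂(x̄_st) = 0.205937
SE(x̄_st) = √0.205937 = 0.453803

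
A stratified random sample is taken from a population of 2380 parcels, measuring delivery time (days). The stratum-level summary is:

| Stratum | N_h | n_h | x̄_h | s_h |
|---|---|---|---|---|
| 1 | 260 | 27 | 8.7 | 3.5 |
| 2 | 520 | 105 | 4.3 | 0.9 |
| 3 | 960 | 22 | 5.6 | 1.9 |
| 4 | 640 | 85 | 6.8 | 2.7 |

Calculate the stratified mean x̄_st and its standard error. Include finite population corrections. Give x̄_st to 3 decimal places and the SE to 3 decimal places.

x̄_st ≈ 5.977, SE ≈ 0.191

x̄_st = Σ W_h x̄_h = (260·8.7 + 520·4.3 + 960·5.6 + 640·6.8)/2380 = 5.97731
V̂(x̄_st) = Σ W_h² (1 − n_h/N_h) s_h²/n_h, with W_h = N_h/N and N = 2380:
  stratum 1: (260/2380)²·(1 − 27/260)·3.5²/27 = 0.0048523
  stratum 2: (520/2380)²·(1 − 105/520)·0.9²/105 = 0.000293896
  stratum 3: (960/2380)²·(1 − 22/960)·1.9²/22 = 0.0260858
  stratum 4: (640/2380)²·(1 − 85/640)·2.7²/85 = 0.00537808
V̂(x̄_st) = 0.0366101
SE(x̄_st) = √0.0366101 = 0.191338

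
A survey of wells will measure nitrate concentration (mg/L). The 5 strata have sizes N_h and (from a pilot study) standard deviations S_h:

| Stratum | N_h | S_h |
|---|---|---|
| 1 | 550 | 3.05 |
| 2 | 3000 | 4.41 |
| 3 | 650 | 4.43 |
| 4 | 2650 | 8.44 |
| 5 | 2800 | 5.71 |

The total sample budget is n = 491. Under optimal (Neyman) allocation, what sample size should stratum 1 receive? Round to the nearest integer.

15

Neyman allocation: n_h = n · N_h S_h / Σ N_i S_i, with n = 491.
  stratum 1: N_h·S_h = 550·3.05 = 1677.50
  stratum 2: N_h·S_h = 3000·4.41 = 13230.00
  stratum 3: N_h·S_h = 650·4.43 = 2879.50
  stratum 4: N_h·S_h = 2650·8.44 = 22366.00
  stratum 5: N_h·S_h = 2800·5.71 = 15988.00
Σ N_h S_h = 56141.00
n for stratum 1 = 491·1677.50/56141.00 = 14.671 → 15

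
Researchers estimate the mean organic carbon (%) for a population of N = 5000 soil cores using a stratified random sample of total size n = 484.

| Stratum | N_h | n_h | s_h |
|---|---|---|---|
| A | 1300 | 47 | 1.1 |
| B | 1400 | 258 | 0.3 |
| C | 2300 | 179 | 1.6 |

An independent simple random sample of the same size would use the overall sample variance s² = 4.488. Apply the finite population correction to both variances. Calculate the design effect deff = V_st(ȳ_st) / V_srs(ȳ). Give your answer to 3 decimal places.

deff ≈ 0.536

V̂(ȳ_st) = Σ W_h² (1 − n_h/N_h) s_h²/n_h, with W_h = N_h/N and N = 5000:
  stratum A: (1300/5000)²·(1 − 47/1300)·1.1²/47 = 0.00167742
  stratum B: (1400/5000)²·(1 − 258/1400)·0.3²/258 = 2.23088e-05
  stratum C: (2300/5000)²·(1 − 179/2300)·1.6²/179 = 0.00279071
V_st = 0.00449044
V_srs = (1 − 484/5000)·4.488/484 = 0.00837513
deff = V_st / V_srs = 0.00449044/0.00837513 = 0.5362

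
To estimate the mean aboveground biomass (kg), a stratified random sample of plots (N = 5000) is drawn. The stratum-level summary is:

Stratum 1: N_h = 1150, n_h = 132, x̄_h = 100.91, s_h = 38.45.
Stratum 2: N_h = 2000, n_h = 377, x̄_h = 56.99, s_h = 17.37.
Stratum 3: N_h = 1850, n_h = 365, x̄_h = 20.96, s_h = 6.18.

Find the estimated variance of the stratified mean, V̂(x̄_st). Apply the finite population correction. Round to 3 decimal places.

V̂(x̄_st) = Σ W_h² (1 − n_h/N_h) s_h²/n_h, with W_h = N_h/N and N = 5000:
  stratum 1: (1150/5000)²·(1 − 132/1150)·38.45²/132 = 0.524474
  stratum 2: (2000/5000)²·(1 − 377/2000)·17.37²/377 = 0.103912
  stratum 3: (1850/5000)²·(1 − 365/1850)·6.18²/365 = 0.0114985
V̂(x̄_st) = 0.639885

V̂(x̄_st) ≈ 0.640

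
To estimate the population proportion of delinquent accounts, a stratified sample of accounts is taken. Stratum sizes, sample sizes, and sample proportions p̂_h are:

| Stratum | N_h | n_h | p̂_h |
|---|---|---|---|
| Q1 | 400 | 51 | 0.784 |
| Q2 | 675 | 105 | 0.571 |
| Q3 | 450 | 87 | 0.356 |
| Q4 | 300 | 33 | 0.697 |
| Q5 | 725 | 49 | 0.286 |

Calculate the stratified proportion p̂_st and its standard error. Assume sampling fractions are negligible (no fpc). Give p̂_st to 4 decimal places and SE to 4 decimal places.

N = 2550; stratum weights W_h = N_h/N.
p̂_st = Σ W_h p̂_h = (400·0.784 + 675·0.571 + 450·0.356 + 300·0.697 + 725·0.286)/2550 = 0.50026
V̂(p̂_st) = Σ W_h² p̂_h(1−p̂_h)/(n_h−1):
  stratum Q1: (400/2550)²·0.784·0.216/50 = 8.33373e-05
  stratum Q2: (675/2550)²·0.571·0.429/104 = 0.000165039
  stratum Q3: (450/2550)²·0.356·0.644/86 = 8.30199e-05
  stratum Q4: (300/2550)²·0.697·0.303/32 = 9.13456e-05
  stratum Q5: (725/2550)²·0.286·0.714/48 = 0.000343889
V̂(p̂_st) = 0.000766631; SE = √V̂ = 0.0276881

p̂_st ≈ 0.5003, SE ≈ 0.0277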